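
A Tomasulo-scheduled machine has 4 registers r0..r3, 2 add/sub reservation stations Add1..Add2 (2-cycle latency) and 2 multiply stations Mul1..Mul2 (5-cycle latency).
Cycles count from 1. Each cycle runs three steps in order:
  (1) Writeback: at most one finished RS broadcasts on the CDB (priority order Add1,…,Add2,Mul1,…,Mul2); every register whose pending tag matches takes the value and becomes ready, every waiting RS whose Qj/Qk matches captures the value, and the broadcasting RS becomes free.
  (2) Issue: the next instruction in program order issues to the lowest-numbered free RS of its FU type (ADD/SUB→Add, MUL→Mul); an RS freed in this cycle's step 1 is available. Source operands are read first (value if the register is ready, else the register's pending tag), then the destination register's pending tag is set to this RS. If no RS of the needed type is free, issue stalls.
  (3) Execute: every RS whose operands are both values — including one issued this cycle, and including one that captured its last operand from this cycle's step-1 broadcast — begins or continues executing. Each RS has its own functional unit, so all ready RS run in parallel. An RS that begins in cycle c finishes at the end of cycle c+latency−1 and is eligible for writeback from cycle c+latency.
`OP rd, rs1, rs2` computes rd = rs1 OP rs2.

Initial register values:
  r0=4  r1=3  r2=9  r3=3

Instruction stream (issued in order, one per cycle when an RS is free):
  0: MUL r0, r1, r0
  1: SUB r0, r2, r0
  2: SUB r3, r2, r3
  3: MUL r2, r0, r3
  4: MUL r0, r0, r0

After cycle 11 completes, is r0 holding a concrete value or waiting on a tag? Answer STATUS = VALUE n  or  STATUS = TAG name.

STATUS = TAG Mul1

c1: issue MUL r0<-Mul1 | r0:Mul1,r1:3,r2:9,r3:3
c2: issue SUB r0<-Add1 | r0:Add1,r1:3,r2:9,r3:3
c3: issue SUB r3<-Add2 | r0:Add1,r1:3,r2:9,r3:Add2
c4: issue MUL r2<-Mul2 | r0:Add1,r1:3,r2:Mul2,r3:Add2
c5: CDB Add2=6; stall | r0:Add1,r1:3,r2:Mul2,r3:6
c6: CDB Mul1=12; issue MUL r0<-Mul1 | r0:Mul1,r1:3,r2:Mul2,r3:6
c7: - | r0:Mul1,r1:3,r2:Mul2,r3:6
c8: CDB Add1=-3 | r0:Mul1,r1:3,r2:Mul2,r3:6
c9: - | r0:Mul1,r1:3,r2:Mul2,r3:6
c10: - | r0:Mul1,r1:3,r2:Mul2,r3:6
c11: - | r0:Mul1,r1:3,r2:Mul2,r3:6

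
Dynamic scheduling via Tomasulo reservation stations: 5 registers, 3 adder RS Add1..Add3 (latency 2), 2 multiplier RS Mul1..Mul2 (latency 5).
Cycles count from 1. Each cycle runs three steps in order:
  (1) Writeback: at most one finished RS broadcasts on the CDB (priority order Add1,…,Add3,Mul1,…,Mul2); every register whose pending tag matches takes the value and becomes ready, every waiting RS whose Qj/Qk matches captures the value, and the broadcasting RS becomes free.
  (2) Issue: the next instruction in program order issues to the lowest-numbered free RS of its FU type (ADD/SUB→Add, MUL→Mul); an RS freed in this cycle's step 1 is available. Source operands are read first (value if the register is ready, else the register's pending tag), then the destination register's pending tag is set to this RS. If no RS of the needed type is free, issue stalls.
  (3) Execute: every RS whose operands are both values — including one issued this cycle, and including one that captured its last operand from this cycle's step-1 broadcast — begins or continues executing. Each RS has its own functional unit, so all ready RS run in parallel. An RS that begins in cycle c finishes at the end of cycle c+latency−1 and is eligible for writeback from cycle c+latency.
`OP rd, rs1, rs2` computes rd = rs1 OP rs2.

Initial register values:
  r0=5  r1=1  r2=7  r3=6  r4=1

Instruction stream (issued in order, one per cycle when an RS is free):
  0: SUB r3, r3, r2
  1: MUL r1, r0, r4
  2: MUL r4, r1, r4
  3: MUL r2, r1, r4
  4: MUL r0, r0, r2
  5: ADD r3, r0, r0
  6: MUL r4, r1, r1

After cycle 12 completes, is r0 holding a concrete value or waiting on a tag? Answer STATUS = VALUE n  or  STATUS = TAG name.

STATUS = TAG Mul2

  c1: issue SUB r3<-Add1  regs: r0:5,r1:1,r2:7,r3:Add1,r4:1
  c2: issue MUL r1<-Mul1  regs: r0:5,r1:Mul1,r2:7,r3:Add1,r4:1
  c3: CDB Add1=-1; issue MUL r4<-Mul2  regs: r0:5,r1:Mul1,r2:7,r3:-1,r4:Mul2
  c4: stall  regs: r0:5,r1:Mul1,r2:7,r3:-1,r4:Mul2
  c5: stall  regs: r0:5,r1:Mul1,r2:7,r3:-1,r4:Mul2
  c6: stall  regs: r0:5,r1:Mul1,r2:7,r3:-1,r4:Mul2
  c7: CDB Mul1=5; issue MUL r2<-Mul1  regs: r0:5,r1:5,r2:Mul1,r3:-1,r4:Mul2
  c8: stall  regs: r0:5,r1:5,r2:Mul1,r3:-1,r4:Mul2
  c9: stall  regs: r0:5,r1:5,r2:Mul1,r3:-1,r4:Mul2
  c10: stall  regs: r0:5,r1:5,r2:Mul1,r3:-1,r4:Mul2
  c11: stall  regs: r0:5,r1:5,r2:Mul1,r3:-1,r4:Mul2
  c12: CDB Mul2=5; issue MUL r0<-Mul2  regs: r0:Mul2,r1:5,r2:Mul1,r3:-1,r4:5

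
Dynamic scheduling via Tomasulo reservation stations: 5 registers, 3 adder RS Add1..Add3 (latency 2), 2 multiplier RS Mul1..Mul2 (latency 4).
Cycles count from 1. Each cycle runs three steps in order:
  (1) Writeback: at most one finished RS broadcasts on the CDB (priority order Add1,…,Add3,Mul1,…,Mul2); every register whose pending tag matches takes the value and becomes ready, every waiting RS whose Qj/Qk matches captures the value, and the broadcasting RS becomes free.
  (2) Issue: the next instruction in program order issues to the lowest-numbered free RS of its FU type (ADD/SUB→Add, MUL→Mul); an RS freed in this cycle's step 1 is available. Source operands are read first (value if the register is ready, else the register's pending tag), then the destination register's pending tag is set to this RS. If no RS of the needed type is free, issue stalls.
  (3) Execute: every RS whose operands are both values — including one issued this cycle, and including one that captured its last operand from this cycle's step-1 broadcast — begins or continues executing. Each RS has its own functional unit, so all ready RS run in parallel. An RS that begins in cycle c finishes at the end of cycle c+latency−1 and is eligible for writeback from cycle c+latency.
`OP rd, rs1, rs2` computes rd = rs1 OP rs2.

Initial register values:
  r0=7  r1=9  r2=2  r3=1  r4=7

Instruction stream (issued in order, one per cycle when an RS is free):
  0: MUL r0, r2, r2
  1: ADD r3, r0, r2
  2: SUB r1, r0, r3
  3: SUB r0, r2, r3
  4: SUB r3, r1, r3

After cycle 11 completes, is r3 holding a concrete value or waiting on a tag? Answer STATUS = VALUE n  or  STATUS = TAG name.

c1: issue MUL r0<-Mul1 | r0:Mul1,r1:9,r2:2,r3:1,r4:7
c2: issue ADD r3<-Add1 | r0:Mul1,r1:9,r2:2,r3:Add1,r4:7
c3: issue SUB r1<-Add2 | r0:Mul1,r1:Add2,r2:2,r3:Add1,r4:7
c4: issue SUB r0<-Add3 | r0:Add3,r1:Add2,r2:2,r3:Add1,r4:7
c5: CDB Mul1=4; stall | r0:Add3,r1:Add2,r2:2,r3:Add1,r4:7
c6: stall | r0:Add3,r1:Add2,r2:2,r3:Add1,r4:7
c7: CDB Add1=6; issue SUB r3<-Add1 | r0:Add3,r1:Add2,r2:2,r3:Add1,r4:7
c8: - | r0:Add3,r1:Add2,r2:2,r3:Add1,r4:7
c9: CDB Add2=-2 | r0:Add3,r1:-2,r2:2,r3:Add1,r4:7
c10: CDB Add3=-4 | r0:-4,r1:-2,r2:2,r3:Add1,r4:7
c11: CDB Add1=-8 | r0:-4,r1:-2,r2:2,r3:-8,r4:7

STATUS = VALUE -8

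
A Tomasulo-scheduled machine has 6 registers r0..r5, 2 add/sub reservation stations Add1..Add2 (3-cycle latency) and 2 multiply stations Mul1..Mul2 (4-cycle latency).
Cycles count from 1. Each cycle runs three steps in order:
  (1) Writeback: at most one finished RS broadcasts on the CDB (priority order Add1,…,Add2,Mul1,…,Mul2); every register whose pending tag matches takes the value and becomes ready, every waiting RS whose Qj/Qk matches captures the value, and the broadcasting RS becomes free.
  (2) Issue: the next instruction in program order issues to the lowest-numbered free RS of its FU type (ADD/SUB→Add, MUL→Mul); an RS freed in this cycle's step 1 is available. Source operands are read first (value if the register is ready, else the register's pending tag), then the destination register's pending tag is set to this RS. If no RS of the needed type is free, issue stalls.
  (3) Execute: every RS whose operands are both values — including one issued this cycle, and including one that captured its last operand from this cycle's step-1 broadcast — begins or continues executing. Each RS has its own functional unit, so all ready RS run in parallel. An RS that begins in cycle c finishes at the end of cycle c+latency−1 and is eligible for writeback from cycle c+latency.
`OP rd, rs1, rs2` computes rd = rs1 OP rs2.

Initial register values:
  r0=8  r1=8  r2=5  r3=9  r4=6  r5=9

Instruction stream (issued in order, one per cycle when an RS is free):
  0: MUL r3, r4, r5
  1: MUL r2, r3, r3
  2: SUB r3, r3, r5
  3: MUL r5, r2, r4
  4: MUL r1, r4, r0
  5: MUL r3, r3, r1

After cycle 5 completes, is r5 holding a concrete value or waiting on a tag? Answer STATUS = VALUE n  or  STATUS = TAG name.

cycle 1: issue MUL r3<-Mul1 // r0:8,r1:8,r2:5,r3:Mul1,r4:6,r5:9
cycle 2: issue MUL r2<-Mul2 // r0:8,r1:8,r2:Mul2,r3:Mul1,r4:6,r5:9
cycle 3: issue SUB r3<-Add1 // r0:8,r1:8,r2:Mul2,r3:Add1,r4:6,r5:9
cycle 4: stall // r0:8,r1:8,r2:Mul2,r3:Add1,r4:6,r5:9
cycle 5: CDB Mul1=54; issue MUL r5<-Mul1 // r0:8,r1:8,r2:Mul2,r3:Add1,r4:6,r5:Mul1

STATUS = TAG Mul1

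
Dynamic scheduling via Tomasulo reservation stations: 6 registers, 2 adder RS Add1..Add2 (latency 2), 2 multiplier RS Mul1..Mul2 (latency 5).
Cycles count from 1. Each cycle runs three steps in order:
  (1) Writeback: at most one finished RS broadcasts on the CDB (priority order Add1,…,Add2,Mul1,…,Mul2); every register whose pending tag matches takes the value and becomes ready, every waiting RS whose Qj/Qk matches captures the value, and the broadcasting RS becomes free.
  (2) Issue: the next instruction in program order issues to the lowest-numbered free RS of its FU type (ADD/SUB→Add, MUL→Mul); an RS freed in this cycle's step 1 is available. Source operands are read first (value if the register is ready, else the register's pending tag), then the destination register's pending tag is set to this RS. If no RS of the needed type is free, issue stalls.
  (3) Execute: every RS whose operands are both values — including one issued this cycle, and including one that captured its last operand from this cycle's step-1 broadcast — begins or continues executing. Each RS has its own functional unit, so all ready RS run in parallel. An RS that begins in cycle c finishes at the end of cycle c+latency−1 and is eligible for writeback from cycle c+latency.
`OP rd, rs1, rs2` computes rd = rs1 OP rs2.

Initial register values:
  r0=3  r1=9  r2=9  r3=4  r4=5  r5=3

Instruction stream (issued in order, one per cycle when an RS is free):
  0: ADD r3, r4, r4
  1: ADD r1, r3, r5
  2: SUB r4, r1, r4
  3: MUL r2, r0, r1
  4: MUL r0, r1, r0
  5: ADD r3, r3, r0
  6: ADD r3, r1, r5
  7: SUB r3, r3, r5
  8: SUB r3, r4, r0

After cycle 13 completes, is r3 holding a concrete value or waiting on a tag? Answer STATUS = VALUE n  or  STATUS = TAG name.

STATUS = TAG Add1

cycle 1: issue ADD r3<-Add1 // r0:3,r1:9,r2:9,r3:Add1,r4:5,r5:3
cycle 2: issue ADD r1<-Add2 // r0:3,r1:Add2,r2:9,r3:Add1,r4:5,r5:3
cycle 3: CDB Add1=10; issue SUB r4<-Add1 // r0:3,r1:Add2,r2:9,r3:10,r4:Add1,r5:3
cycle 4: issue MUL r2<-Mul1 // r0:3,r1:Add2,r2:Mul1,r3:10,r4:Add1,r5:3
cycle 5: CDB Add2=13; issue MUL r0<-Mul2 // r0:Mul2,r1:13,r2:Mul1,r3:10,r4:Add1,r5:3
cycle 6: issue ADD r3<-Add2 // r0:Mul2,r1:13,r2:Mul1,r3:Add2,r4:Add1,r5:3
cycle 7: CDB Add1=8; issue ADD r3<-Add1 // r0:Mul2,r1:13,r2:Mul1,r3:Add1,r4:8,r5:3
cycle 8: stall // r0:Mul2,r1:13,r2:Mul1,r3:Add1,r4:8,r5:3
cycle 9: CDB Add1=16; issue SUB r3<-Add1 // r0:Mul2,r1:13,r2:Mul1,r3:Add1,r4:8,r5:3
cycle 10: CDB Mul1=39; stall // r0:Mul2,r1:13,r2:39,r3:Add1,r4:8,r5:3
cycle 11: CDB Add1=13; issue SUB r3<-Add1 // r0:Mul2,r1:13,r2:39,r3:Add1,r4:8,r5:3
cycle 12: CDB Mul2=39 // r0:39,r1:13,r2:39,r3:Add1,r4:8,r5:3
cycle 13: - // r0:39,r1:13,r2:39,r3:Add1,r4:8,r5:3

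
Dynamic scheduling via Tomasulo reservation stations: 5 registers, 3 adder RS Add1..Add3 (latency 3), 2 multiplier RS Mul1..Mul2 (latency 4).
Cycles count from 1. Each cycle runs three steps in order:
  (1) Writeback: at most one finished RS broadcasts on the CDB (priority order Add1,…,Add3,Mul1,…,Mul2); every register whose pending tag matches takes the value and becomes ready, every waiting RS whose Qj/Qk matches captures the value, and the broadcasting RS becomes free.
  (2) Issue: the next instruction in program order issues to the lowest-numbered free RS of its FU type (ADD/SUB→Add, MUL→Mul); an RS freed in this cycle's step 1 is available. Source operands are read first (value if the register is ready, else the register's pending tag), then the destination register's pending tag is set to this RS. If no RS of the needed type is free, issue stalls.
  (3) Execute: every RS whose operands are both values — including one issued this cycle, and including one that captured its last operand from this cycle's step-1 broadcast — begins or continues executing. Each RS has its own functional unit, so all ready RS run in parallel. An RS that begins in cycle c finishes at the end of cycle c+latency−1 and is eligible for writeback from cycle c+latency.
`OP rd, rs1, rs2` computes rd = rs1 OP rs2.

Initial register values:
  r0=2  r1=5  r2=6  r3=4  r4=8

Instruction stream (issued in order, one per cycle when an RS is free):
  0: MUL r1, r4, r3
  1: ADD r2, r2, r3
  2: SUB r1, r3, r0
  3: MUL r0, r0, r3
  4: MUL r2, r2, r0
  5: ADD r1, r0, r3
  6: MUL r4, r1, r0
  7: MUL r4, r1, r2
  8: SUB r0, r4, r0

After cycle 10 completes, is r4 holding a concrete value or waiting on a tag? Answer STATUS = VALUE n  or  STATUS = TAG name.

STATUS = TAG Mul2

c1: issue MUL r1<-Mul1 | r0:2,r1:Mul1,r2:6,r3:4,r4:8
c2: issue ADD r2<-Add1 | r0:2,r1:Mul1,r2:Add1,r3:4,r4:8
c3: issue SUB r1<-Add2 | r0:2,r1:Add2,r2:Add1,r3:4,r4:8
c4: issue MUL r0<-Mul2 | r0:Mul2,r1:Add2,r2:Add1,r3:4,r4:8
c5: CDB Add1=10; stall | r0:Mul2,r1:Add2,r2:10,r3:4,r4:8
c6: CDB Add2=2; stall | r0:Mul2,r1:2,r2:10,r3:4,r4:8
c7: CDB Mul1=32; issue MUL r2<-Mul1 | r0:Mul2,r1:2,r2:Mul1,r3:4,r4:8
c8: CDB Mul2=8; issue ADD r1<-Add1 | r0:8,r1:Add1,r2:Mul1,r3:4,r4:8
c9: issue MUL r4<-Mul2 | r0:8,r1:Add1,r2:Mul1,r3:4,r4:Mul2
c10: stall | r0:8,r1:Add1,r2:Mul1,r3:4,r4:Mul2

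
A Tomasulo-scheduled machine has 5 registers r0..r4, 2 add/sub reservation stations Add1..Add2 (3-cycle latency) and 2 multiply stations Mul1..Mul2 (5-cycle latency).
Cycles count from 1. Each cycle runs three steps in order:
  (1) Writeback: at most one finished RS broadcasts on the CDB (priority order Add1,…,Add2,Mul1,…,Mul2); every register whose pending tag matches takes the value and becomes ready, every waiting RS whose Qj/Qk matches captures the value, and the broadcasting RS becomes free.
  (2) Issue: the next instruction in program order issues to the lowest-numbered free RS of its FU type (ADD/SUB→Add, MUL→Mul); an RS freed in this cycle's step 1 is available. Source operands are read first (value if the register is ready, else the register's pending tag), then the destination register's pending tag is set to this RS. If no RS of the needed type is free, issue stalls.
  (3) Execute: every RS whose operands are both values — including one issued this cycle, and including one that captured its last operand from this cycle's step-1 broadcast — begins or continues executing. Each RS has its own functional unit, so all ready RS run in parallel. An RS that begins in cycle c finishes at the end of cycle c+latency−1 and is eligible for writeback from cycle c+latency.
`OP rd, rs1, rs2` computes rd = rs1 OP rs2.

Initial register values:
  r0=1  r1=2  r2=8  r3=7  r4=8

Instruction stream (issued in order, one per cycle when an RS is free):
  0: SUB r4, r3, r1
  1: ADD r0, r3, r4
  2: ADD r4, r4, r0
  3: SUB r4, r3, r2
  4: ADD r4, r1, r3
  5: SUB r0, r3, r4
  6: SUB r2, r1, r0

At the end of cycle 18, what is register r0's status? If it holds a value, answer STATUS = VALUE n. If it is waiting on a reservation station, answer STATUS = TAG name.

STATUS = VALUE -2

c1: issue SUB r4<-Add1 | r0:1,r1:2,r2:8,r3:7,r4:Add1
c2: issue ADD r0<-Add2 | r0:Add2,r1:2,r2:8,r3:7,r4:Add1
c3: stall | r0:Add2,r1:2,r2:8,r3:7,r4:Add1
c4: CDB Add1=5; issue ADD r4<-Add1 | r0:Add2,r1:2,r2:8,r3:7,r4:Add1
c5: stall | r0:Add2,r1:2,r2:8,r3:7,r4:Add1
c6: stall | r0:Add2,r1:2,r2:8,r3:7,r4:Add1
c7: CDB Add2=12; issue SUB r4<-Add2 | r0:12,r1:2,r2:8,r3:7,r4:Add2
c8: stall | r0:12,r1:2,r2:8,r3:7,r4:Add2
c9: stall | r0:12,r1:2,r2:8,r3:7,r4:Add2
c10: CDB Add1=17; issue ADD r4<-Add1 | r0:12,r1:2,r2:8,r3:7,r4:Add1
c11: CDB Add2=-1; issue SUB r0<-Add2 | r0:Add2,r1:2,r2:8,r3:7,r4:Add1
c12: stall | r0:Add2,r1:2,r2:8,r3:7,r4:Add1
c13: CDB Add1=9; issue SUB r2<-Add1 | r0:Add2,r1:2,r2:Add1,r3:7,r4:9
c14: - | r0:Add2,r1:2,r2:Add1,r3:7,r4:9
c15: - | r0:Add2,r1:2,r2:Add1,r3:7,r4:9
c16: CDB Add2=-2 | r0:-2,r1:2,r2:Add1,r3:7,r4:9
c17: - | r0:-2,r1:2,r2:Add1,r3:7,r4:9
c18: - | r0:-2,r1:2,r2:Add1,r3:7,r4:9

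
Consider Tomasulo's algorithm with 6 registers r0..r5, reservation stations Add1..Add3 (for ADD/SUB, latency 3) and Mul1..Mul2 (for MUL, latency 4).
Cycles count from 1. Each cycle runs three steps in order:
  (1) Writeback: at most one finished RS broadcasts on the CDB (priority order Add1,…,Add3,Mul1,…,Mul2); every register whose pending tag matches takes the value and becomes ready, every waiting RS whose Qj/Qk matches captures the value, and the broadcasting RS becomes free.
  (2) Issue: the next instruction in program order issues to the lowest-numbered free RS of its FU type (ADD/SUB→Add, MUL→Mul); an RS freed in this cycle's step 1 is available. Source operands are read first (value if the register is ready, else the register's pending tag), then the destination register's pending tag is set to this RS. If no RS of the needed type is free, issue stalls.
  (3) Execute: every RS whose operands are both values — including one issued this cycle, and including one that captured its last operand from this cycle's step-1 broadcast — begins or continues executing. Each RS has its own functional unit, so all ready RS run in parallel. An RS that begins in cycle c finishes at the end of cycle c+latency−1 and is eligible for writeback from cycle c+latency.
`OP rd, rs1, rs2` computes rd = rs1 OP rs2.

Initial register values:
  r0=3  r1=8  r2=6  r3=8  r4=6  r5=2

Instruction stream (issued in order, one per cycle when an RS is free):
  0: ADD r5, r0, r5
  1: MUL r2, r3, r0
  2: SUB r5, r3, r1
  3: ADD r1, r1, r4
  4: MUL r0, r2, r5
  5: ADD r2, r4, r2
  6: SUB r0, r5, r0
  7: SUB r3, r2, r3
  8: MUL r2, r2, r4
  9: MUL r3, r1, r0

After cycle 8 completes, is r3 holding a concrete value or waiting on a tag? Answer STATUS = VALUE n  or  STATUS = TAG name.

STATUS = TAG Add3

c1: issue ADD r5<-Add1 | r0:3,r1:8,r2:6,r3:8,r4:6,r5:Add1
c2: issue MUL r2<-Mul1 | r0:3,r1:8,r2:Mul1,r3:8,r4:6,r5:Add1
c3: issue SUB r5<-Add2 | r0:3,r1:8,r2:Mul1,r3:8,r4:6,r5:Add2
c4: CDB Add1=5; issue ADD r1<-Add1 | r0:3,r1:Add1,r2:Mul1,r3:8,r4:6,r5:Add2
c5: issue MUL r0<-Mul2 | r0:Mul2,r1:Add1,r2:Mul1,r3:8,r4:6,r5:Add2
c6: CDB Add2=0; issue ADD r2<-Add2 | r0:Mul2,r1:Add1,r2:Add2,r3:8,r4:6,r5:0
c7: CDB Add1=14; issue SUB r0<-Add1 | r0:Add1,r1:14,r2:Add2,r3:8,r4:6,r5:0
c8: CDB Mul1=24; issue SUB r3<-Add3 | r0:Add1,r1:14,r2:Add2,r3:Add3,r4:6,r5:0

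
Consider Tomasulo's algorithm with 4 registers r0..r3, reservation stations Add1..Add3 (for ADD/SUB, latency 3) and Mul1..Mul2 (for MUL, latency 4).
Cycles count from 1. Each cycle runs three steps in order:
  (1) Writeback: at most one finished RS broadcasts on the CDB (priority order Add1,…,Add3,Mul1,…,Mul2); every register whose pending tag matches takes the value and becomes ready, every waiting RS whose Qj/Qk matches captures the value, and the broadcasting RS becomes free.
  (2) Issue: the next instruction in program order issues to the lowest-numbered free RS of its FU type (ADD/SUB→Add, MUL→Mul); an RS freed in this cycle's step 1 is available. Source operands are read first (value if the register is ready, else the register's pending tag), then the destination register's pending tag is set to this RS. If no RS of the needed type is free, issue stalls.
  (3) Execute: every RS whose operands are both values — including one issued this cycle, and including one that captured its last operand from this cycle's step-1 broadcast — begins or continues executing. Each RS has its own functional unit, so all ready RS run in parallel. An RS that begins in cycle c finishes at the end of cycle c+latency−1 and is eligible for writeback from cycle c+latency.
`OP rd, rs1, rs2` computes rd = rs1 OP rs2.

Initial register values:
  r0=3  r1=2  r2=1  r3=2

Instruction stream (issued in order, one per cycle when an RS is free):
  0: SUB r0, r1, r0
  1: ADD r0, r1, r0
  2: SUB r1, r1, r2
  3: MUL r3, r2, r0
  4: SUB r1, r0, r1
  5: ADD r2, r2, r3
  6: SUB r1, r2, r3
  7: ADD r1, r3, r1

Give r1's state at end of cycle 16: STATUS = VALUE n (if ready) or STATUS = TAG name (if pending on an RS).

STATUS = TAG Add1

  c1: issue SUB r0<-Add1  regs: r0:Add1,r1:2,r2:1,r3:2
  c2: issue ADD r0<-Add2  regs: r0:Add2,r1:2,r2:1,r3:2
  c3: issue SUB r1<-Add3  regs: r0:Add2,r1:Add3,r2:1,r3:2
  c4: CDB Add1=-1; issue MUL r3<-Mul1  regs: r0:Add2,r1:Add3,r2:1,r3:Mul1
  c5: issue SUB r1<-Add1  regs: r0:Add2,r1:Add1,r2:1,r3:Mul1
  c6: CDB Add3=1; issue ADD r2<-Add3  regs: r0:Add2,r1:Add1,r2:Add3,r3:Mul1
  c7: CDB Add2=1; issue SUB r1<-Add2  regs: r0:1,r1:Add2,r2:Add3,r3:Mul1
  c8: stall  regs: r0:1,r1:Add2,r2:Add3,r3:Mul1
  c9: stall  regs: r0:1,r1:Add2,r2:Add3,r3:Mul1
  c10: CDB Add1=0; issue ADD r1<-Add1  regs: r0:1,r1:Add1,r2:Add3,r3:Mul1
  c11: CDB Mul1=1  regs: r0:1,r1:Add1,r2:Add3,r3:1
  c12: -  regs: r0:1,r1:Add1,r2:Add3,r3:1
  c13: -  regs: r0:1,r1:Add1,r2:Add3,r3:1
  c14: CDB Add3=2  regs: r0:1,r1:Add1,r2:2,r3:1
  c15: -  regs: r0:1,r1:Add1,r2:2,r3:1
  c16: -  regs: r0:1,r1:Add1,r2:2,r3:1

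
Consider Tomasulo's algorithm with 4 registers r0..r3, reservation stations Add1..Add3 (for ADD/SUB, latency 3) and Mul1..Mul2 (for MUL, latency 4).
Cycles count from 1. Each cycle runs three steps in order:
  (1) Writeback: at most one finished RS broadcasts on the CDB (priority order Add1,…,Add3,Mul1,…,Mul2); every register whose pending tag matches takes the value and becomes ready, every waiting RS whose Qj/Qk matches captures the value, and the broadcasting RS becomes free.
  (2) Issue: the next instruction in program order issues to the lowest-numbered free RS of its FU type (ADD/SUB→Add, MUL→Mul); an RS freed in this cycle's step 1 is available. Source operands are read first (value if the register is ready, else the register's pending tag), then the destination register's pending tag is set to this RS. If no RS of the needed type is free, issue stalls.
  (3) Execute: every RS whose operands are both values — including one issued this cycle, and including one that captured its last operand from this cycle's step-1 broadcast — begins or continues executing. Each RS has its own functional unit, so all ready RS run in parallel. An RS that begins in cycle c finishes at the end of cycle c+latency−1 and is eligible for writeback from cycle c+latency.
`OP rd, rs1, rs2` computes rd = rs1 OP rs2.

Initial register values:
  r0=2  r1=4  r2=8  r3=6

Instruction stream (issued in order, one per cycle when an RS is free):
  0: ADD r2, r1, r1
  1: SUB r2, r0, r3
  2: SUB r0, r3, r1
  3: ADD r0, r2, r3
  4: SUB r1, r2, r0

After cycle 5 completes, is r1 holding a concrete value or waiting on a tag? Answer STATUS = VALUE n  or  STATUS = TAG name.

STATUS = TAG Add2

c1: issue ADD r2<-Add1 | r0:2,r1:4,r2:Add1,r3:6
c2: issue SUB r2<-Add2 | r0:2,r1:4,r2:Add2,r3:6
c3: issue SUB r0<-Add3 | r0:Add3,r1:4,r2:Add2,r3:6
c4: CDB Add1=8; issue ADD r0<-Add1 | r0:Add1,r1:4,r2:Add2,r3:6
c5: CDB Add2=-4; issue SUB r1<-Add2 | r0:Add1,r1:Add2,r2:-4,r3:6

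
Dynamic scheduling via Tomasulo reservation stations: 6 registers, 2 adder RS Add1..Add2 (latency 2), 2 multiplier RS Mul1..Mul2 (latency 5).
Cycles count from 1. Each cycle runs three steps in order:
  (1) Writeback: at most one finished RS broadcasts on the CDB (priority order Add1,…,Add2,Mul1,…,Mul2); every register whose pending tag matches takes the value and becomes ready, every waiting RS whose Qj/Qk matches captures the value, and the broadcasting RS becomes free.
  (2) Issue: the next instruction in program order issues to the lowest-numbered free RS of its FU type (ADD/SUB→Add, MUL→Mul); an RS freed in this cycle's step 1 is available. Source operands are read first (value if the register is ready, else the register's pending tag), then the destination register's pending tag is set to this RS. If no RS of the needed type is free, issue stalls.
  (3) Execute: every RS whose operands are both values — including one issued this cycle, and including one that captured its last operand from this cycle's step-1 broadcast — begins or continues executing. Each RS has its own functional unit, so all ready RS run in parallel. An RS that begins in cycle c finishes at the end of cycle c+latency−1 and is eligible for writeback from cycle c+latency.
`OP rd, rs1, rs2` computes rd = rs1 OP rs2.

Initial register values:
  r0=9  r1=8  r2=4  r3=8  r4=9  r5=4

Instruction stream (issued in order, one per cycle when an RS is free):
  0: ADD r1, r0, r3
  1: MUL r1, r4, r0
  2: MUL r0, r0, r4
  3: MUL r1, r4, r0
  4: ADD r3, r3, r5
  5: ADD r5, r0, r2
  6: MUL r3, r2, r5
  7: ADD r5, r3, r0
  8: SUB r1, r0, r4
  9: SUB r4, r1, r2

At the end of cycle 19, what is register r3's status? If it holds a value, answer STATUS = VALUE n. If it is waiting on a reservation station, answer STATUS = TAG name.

  c1: issue ADD r1<-Add1  regs: r0:9,r1:Add1,r2:4,r3:8,r4:9,r5:4
  c2: issue MUL r1<-Mul1  regs: r0:9,r1:Mul1,r2:4,r3:8,r4:9,r5:4
  c3: CDB Add1=17; issue MUL r0<-Mul2  regs: r0:Mul2,r1:Mul1,r2:4,r3:8,r4:9,r5:4
  c4: stall  regs: r0:Mul2,r1:Mul1,r2:4,r3:8,r4:9,r5:4
  c5: stall  regs: r0:Mul2,r1:Mul1,r2:4,r3:8,r4:9,r5:4
  c6: stall  regs: r0:Mul2,r1:Mul1,r2:4,r3:8,r4:9,r5:4
  c7: CDB Mul1=81; issue MUL r1<-Mul1  regs: r0:Mul2,r1:Mul1,r2:4,r3:8,r4:9,r5:4
  c8: CDB Mul2=81; issue ADD r3<-Add1  regs: r0:81,r1:Mul1,r2:4,r3:Add1,r4:9,r5:4
  c9: issue ADD r5<-Add2  regs: r0:81,r1:Mul1,r2:4,r3:Add1,r4:9,r5:Add2
  c10: CDB Add1=12; issue MUL r3<-Mul2  regs: r0:81,r1:Mul1,r2:4,r3:Mul2,r4:9,r5:Add2
  c11: CDB Add2=85; issue ADD r5<-Add1  regs: r0:81,r1:Mul1,r2:4,r3:Mul2,r4:9,r5:Add1
  c12: issue SUB r1<-Add2  regs: r0:81,r1:Add2,r2:4,r3:Mul2,r4:9,r5:Add1
  c13: CDB Mul1=729; stall  regs: r0:81,r1:Add2,r2:4,r3:Mul2,r4:9,r5:Add1
  c14: CDB Add2=72; issue SUB r4<-Add2  regs: r0:81,r1:72,r2:4,r3:Mul2,r4:Add2,r5:Add1
  c15: -  regs: r0:81,r1:72,r2:4,r3:Mul2,r4:Add2,r5:Add1
  c16: CDB Add2=68  regs: r0:81,r1:72,r2:4,r3:Mul2,r4:68,r5:Add1
  c17: CDB Mul2=340  regs: r0:81,r1:72,r2:4,r3:340,r4:68,r5:Add1
  c18: -  regs: r0:81,r1:72,r2:4,r3:340,r4:68,r5:Add1
  c19: CDB Add1=421  regs: r0:81,r1:72,r2:4,r3:340,r4:68,r5:421

STATUS = VALUE 340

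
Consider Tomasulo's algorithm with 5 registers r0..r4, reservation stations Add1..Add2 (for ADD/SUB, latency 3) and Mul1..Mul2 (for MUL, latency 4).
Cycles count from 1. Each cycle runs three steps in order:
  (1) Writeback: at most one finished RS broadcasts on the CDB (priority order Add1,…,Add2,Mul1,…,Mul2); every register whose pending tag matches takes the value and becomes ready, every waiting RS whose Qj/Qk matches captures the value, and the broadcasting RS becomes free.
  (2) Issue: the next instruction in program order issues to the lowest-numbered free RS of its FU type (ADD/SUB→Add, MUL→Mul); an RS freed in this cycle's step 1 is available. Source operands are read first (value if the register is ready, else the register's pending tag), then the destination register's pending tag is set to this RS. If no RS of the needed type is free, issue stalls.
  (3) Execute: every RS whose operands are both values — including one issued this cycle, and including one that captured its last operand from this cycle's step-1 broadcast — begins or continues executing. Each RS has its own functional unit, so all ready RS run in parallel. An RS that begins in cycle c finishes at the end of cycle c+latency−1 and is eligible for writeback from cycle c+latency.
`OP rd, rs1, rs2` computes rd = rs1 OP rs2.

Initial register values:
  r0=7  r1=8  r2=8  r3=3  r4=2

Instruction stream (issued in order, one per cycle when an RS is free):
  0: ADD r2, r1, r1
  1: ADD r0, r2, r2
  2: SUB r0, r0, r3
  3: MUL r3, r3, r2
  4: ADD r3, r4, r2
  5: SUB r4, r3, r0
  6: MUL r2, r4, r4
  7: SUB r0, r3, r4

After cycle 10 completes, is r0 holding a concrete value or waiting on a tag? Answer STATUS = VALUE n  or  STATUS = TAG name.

  c1: issue ADD r2<-Add1  regs: r0:7,r1:8,r2:Add1,r3:3,r4:2
  c2: issue ADD r0<-Add2  regs: r0:Add2,r1:8,r2:Add1,r3:3,r4:2
  c3: stall  regs: r0:Add2,r1:8,r2:Add1,r3:3,r4:2
  c4: CDB Add1=16; issue SUB r0<-Add1  regs: r0:Add1,r1:8,r2:16,r3:3,r4:2
  c5: issue MUL r3<-Mul1  regs: r0:Add1,r1:8,r2:16,r3:Mul1,r4:2
  c6: stall  regs: r0:Add1,r1:8,r2:16,r3:Mul1,r4:2
  c7: CDB Add2=32; issue ADD r3<-Add2  regs: r0:Add1,r1:8,r2:16,r3:Add2,r4:2
  c8: stall  regs: r0:Add1,r1:8,r2:16,r3:Add2,r4:2
  c9: CDB Mul1=48; stall  regs: r0:Add1,r1:8,r2:16,r3:Add2,r4:2
  c10: CDB Add1=29; issue SUB r4<-Add1  regs: r0:29,r1:8,r2:16,r3:Add2,r4:Add1

STATUS = VALUE 29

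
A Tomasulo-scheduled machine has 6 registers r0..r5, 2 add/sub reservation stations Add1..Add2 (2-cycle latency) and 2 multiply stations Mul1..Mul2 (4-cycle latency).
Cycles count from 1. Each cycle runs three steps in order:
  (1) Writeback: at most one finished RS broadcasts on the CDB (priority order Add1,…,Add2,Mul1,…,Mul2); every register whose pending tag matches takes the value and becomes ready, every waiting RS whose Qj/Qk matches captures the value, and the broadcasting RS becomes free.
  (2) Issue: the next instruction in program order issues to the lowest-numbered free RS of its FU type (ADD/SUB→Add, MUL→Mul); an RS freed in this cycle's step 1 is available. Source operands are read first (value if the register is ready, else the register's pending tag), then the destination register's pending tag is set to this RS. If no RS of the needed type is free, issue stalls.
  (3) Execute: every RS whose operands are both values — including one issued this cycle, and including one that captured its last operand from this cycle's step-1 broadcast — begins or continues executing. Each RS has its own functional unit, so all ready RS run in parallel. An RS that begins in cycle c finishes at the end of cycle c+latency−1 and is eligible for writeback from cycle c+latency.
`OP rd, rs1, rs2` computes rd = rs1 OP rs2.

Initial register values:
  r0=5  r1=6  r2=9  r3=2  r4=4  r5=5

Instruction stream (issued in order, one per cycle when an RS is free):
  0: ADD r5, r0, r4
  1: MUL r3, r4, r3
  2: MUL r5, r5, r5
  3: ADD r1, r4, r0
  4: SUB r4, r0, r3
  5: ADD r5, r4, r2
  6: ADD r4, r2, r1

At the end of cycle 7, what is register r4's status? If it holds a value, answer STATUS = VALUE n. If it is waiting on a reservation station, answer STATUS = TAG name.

STATUS = TAG Add2

  c1: issue ADD r5<-Add1  regs: r0:5,r1:6,r2:9,r3:2,r4:4,r5:Add1
  c2: issue MUL r3<-Mul1  regs: r0:5,r1:6,r2:9,r3:Mul1,r4:4,r5:Add1
  c3: CDB Add1=9; issue MUL r5<-Mul2  regs: r0:5,r1:6,r2:9,r3:Mul1,r4:4,r5:Mul2
  c4: issue ADD r1<-Add1  regs: r0:5,r1:Add1,r2:9,r3:Mul1,r4:4,r5:Mul2
  c5: issue SUB r4<-Add2  regs: r0:5,r1:Add1,r2:9,r3:Mul1,r4:Add2,r5:Mul2
  c6: CDB Add1=9; issue ADD r5<-Add1  regs: r0:5,r1:9,r2:9,r3:Mul1,r4:Add2,r5:Add1
  c7: CDB Mul1=8; stall  regs: r0:5,r1:9,r2:9,r3:8,r4:Add2,r5:Add1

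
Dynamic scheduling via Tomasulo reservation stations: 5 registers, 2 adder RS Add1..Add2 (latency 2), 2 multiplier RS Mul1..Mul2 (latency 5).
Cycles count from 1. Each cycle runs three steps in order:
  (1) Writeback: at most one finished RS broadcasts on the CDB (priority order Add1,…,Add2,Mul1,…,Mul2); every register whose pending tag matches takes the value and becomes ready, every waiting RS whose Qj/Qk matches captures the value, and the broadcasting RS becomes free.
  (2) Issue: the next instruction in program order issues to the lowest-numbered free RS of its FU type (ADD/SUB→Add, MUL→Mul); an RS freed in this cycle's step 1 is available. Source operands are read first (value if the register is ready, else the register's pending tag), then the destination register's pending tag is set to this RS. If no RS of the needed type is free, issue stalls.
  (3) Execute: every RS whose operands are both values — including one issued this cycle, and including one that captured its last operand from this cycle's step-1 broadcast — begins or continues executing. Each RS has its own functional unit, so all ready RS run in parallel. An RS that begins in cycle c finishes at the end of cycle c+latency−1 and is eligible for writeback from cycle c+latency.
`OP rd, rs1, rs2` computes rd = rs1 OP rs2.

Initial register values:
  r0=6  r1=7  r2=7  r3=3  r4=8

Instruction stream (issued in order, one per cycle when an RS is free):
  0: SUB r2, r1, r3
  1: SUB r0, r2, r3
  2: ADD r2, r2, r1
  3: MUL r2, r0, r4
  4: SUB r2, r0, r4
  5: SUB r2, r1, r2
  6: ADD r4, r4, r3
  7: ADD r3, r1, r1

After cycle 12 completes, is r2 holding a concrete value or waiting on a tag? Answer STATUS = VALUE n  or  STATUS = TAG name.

STATUS = VALUE 14

  c1: issue SUB r2<-Add1  regs: r0:6,r1:7,r2:Add1,r3:3,r4:8
  c2: issue SUB r0<-Add2  regs: r0:Add2,r1:7,r2:Add1,r3:3,r4:8
  c3: CDB Add1=4; issue ADD r2<-Add1  regs: r0:Add2,r1:7,r2:Add1,r3:3,r4:8
  c4: issue MUL r2<-Mul1  regs: r0:Add2,r1:7,r2:Mul1,r3:3,r4:8
  c5: CDB Add1=11; issue SUB r2<-Add1  regs: r0:Add2,r1:7,r2:Add1,r3:3,r4:8
  c6: CDB Add2=1; issue SUB r2<-Add2  regs: r0:1,r1:7,r2:Add2,r3:3,r4:8
  c7: stall  regs: r0:1,r1:7,r2:Add2,r3:3,r4:8
  c8: CDB Add1=-7; issue ADD r4<-Add1  regs: r0:1,r1:7,r2:Add2,r3:3,r4:Add1
  c9: stall  regs: r0:1,r1:7,r2:Add2,r3:3,r4:Add1
  c10: CDB Add1=11; issue ADD r3<-Add1  regs: r0:1,r1:7,r2:Add2,r3:Add1,r4:11
  c11: CDB Add2=14  regs: r0:1,r1:7,r2:14,r3:Add1,r4:11
  c12: CDB Add1=14  regs: r0:1,r1:7,r2:14,r3:14,r4:11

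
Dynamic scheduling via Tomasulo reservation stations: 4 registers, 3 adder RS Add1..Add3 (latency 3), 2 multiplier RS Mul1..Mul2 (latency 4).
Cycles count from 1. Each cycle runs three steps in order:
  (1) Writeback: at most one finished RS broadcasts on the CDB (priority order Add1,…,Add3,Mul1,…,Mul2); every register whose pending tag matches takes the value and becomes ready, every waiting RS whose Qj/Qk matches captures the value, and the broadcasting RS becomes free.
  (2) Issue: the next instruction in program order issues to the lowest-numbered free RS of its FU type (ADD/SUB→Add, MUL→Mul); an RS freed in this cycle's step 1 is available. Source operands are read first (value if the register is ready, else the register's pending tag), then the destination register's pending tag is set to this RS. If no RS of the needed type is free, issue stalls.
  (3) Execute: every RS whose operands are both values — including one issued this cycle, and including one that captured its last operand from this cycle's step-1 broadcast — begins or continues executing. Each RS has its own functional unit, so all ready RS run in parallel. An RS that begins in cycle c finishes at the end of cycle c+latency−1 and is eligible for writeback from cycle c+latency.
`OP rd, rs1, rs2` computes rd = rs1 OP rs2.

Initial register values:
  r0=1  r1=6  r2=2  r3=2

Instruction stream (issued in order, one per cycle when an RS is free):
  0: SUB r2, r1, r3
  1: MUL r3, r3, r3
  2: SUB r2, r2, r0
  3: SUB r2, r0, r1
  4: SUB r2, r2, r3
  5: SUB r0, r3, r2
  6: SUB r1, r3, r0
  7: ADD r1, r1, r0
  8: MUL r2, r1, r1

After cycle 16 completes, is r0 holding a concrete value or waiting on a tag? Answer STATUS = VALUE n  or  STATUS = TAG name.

STATUS = VALUE 13

c1: issue SUB r2<-Add1 | r0:1,r1:6,r2:Add1,r3:2
c2: issue MUL r3<-Mul1 | r0:1,r1:6,r2:Add1,r3:Mul1
c3: issue SUB r2<-Add2 | r0:1,r1:6,r2:Add2,r3:Mul1
c4: CDB Add1=4; issue SUB r2<-Add1 | r0:1,r1:6,r2:Add1,r3:Mul1
c5: issue SUB r2<-Add3 | r0:1,r1:6,r2:Add3,r3:Mul1
c6: CDB Mul1=4; stall | r0:1,r1:6,r2:Add3,r3:4
c7: CDB Add1=-5; issue SUB r0<-Add1 | r0:Add1,r1:6,r2:Add3,r3:4
c8: CDB Add2=3; issue SUB r1<-Add2 | r0:Add1,r1:Add2,r2:Add3,r3:4
c9: stall | r0:Add1,r1:Add2,r2:Add3,r3:4
c10: CDB Add3=-9; issue ADD r1<-Add3 | r0:Add1,r1:Add3,r2:-9,r3:4
c11: issue MUL r2<-Mul1 | r0:Add1,r1:Add3,r2:Mul1,r3:4
c12: - | r0:Add1,r1:Add3,r2:Mul1,r3:4
c13: CDB Add1=13 | r0:13,r1:Add3,r2:Mul1,r3:4
c14: - | r0:13,r1:Add3,r2:Mul1,r3:4
c15: - | r0:13,r1:Add3,r2:Mul1,r3:4
c16: CDB Add2=-9 | r0:13,r1:Add3,r2:Mul1,r3:4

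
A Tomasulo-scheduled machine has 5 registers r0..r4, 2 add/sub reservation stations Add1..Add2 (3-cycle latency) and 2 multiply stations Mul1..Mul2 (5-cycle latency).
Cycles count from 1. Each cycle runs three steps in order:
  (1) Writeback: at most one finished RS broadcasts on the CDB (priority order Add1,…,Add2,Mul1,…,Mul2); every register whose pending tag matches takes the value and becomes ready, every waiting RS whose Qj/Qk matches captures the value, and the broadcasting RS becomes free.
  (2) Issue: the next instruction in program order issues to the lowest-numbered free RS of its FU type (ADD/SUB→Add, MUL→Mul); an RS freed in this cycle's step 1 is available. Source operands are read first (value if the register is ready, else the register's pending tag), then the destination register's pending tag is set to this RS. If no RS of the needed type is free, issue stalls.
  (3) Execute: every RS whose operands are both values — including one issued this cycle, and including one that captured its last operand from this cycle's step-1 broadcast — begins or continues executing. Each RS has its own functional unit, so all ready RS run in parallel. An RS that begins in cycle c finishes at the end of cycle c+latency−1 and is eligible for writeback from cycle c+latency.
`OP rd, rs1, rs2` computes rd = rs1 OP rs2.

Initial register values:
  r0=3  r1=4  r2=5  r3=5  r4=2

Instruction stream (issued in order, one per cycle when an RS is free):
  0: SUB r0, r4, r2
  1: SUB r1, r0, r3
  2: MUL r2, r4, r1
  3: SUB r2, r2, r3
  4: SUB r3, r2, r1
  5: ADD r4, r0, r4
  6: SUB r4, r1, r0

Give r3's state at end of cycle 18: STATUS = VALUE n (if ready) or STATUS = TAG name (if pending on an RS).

STATUS = TAG Add2

cycle 1: issue SUB r0<-Add1 // r0:Add1,r1:4,r2:5,r3:5,r4:2
cycle 2: issue SUB r1<-Add2 // r0:Add1,r1:Add2,r2:5,r3:5,r4:2
cycle 3: issue MUL r2<-Mul1 // r0:Add1,r1:Add2,r2:Mul1,r3:5,r4:2
cycle 4: CDB Add1=-3; issue SUB r2<-Add1 // r0:-3,r1:Add2,r2:Add1,r3:5,r4:2
cycle 5: stall // r0:-3,r1:Add2,r2:Add1,r3:5,r4:2
cycle 6: stall // r0:-3,r1:Add2,r2:Add1,r3:5,r4:2
cycle 7: CDB Add2=-8; issue SUB r3<-Add2 // r0:-3,r1:-8,r2:Add1,r3:Add2,r4:2
cycle 8: stall // r0:-3,r1:-8,r2:Add1,r3:Add2,r4:2
cycle 9: stall // r0:-3,r1:-8,r2:Add1,r3:Add2,r4:2
cycle 10: stall // r0:-3,r1:-8,r2:Add1,r3:Add2,r4:2
cycle 11: stall // r0:-3,r1:-8,r2:Add1,r3:Add2,r4:2
cycle 12: CDB Mul1=-16; stall // r0:-3,r1:-8,r2:Add1,r3:Add2,r4:2
cycle 13: stall // r0:-3,r1:-8,r2:Add1,r3:Add2,r4:2
cycle 14: stall // r0:-3,r1:-8,r2:Add1,r3:Add2,r4:2
cycle 15: CDB Add1=-21; issue ADD r4<-Add1 // r0:-3,r1:-8,r2:-21,r3:Add2,r4:Add1
cycle 16: stall // r0:-3,r1:-8,r2:-21,r3:Add2,r4:Add1
cycle 17: stall // r0:-3,r1:-8,r2:-21,r3:Add2,r4:Add1
cycle 18: CDB Add1=-1; issue SUB r4<-Add1 // r0:-3,r1:-8,r2:-21,r3:Add2,r4:Add1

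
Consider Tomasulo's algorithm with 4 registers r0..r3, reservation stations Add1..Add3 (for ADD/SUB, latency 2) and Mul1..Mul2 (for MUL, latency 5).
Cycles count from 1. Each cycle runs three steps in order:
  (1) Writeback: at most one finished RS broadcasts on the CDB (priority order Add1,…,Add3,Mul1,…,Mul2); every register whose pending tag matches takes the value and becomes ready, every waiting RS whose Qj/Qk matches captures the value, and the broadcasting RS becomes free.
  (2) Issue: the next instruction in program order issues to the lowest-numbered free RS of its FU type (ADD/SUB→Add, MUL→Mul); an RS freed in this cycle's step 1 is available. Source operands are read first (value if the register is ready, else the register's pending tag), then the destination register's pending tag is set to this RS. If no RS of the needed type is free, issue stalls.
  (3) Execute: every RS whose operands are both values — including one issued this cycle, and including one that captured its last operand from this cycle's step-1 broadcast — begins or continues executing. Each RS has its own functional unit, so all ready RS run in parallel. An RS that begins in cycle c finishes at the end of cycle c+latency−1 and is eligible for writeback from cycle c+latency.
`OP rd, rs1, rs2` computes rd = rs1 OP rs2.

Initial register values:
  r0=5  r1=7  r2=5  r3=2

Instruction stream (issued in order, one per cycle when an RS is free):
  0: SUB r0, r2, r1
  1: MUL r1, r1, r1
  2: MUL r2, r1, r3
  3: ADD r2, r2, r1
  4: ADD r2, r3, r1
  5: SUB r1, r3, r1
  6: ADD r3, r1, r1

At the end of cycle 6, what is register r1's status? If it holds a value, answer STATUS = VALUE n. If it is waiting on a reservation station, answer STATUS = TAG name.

STATUS = TAG Add3

  c1: issue SUB r0<-Add1  regs: r0:Add1,r1:7,r2:5,r3:2
  c2: issue MUL r1<-Mul1  regs: r0:Add1,r1:Mul1,r2:5,r3:2
  c3: CDB Add1=-2; issue MUL r2<-Mul2  regs: r0:-2,r1:Mul1,r2:Mul2,r3:2
  c4: issue ADD r2<-Add1  regs: r0:-2,r1:Mul1,r2:Add1,r3:2
  c5: issue ADD r2<-Add2  regs: r0:-2,r1:Mul1,r2:Add2,r3:2
  c6: issue SUB r1<-Add3  regs: r0:-2,r1:Add3,r2:Add2,r3:2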